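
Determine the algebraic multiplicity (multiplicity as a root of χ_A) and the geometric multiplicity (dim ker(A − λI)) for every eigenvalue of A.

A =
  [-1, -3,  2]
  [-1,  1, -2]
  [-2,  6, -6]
λ = -2: alg = 3, geom = 2

Step 1 — factor the characteristic polynomial to read off the algebraic multiplicities:
  χ_A(x) = (x + 2)^3

Step 2 — compute geometric multiplicities via the rank-nullity identity g(λ) = n − rank(A − λI):
  rank(A − (-2)·I) = 1, so dim ker(A − (-2)·I) = n − 1 = 2

Summary:
  λ = -2: algebraic multiplicity = 3, geometric multiplicity = 2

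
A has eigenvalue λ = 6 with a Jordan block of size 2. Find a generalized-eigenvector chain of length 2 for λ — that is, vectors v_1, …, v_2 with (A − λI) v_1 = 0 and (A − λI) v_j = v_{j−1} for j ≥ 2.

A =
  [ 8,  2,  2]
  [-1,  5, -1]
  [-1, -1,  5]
A Jordan chain for λ = 6 of length 2:
v_1 = (2, -1, -1)ᵀ
v_2 = (1, 0, 0)ᵀ

Let N = A − (6)·I. We want v_2 with N^2 v_2 = 0 but N^1 v_2 ≠ 0; then v_{j-1} := N · v_j for j = 2, …, 2.

Pick v_2 = (1, 0, 0)ᵀ.
Then v_1 = N · v_2 = (2, -1, -1)ᵀ.

Sanity check: (A − (6)·I) v_1 = (0, 0, 0)ᵀ = 0. ✓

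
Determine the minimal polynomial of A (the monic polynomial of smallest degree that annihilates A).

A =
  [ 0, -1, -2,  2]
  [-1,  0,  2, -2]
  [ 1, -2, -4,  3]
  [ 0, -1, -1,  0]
x^2 + 2*x + 1

The characteristic polynomial is χ_A(x) = (x + 1)^4, so the eigenvalues are known. The minimal polynomial is
  m_A(x) = Π_λ (x − λ)^{k_λ}
where k_λ is the size of the *largest* Jordan block for λ (equivalently, the smallest k with (A − λI)^k v = 0 for every generalised eigenvector v of λ).

  λ = -1: largest Jordan block has size 2, contributing (x + 1)^2

So m_A(x) = (x + 1)^2 = x^2 + 2*x + 1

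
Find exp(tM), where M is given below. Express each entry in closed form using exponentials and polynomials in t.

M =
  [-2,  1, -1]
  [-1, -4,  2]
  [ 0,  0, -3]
e^{tM} =
  [t*exp(-3*t) + exp(-3*t), t*exp(-3*t), t^2*exp(-3*t)/2 - t*exp(-3*t)]
  [-t*exp(-3*t), -t*exp(-3*t) + exp(-3*t), -t^2*exp(-3*t)/2 + 2*t*exp(-3*t)]
  [0, 0, exp(-3*t)]

Strategy: write M = P · J · P⁻¹ where J is a Jordan canonical form, so e^{tM} = P · e^{tJ} · P⁻¹, and e^{tJ} can be computed block-by-block.

M has Jordan form
J =
  [-3,  1,  0]
  [ 0, -3,  1]
  [ 0,  0, -3]
(up to reordering of blocks).

Per-block formulas:
  For a 3×3 Jordan block J_3(-3): exp(t · J_3(-3)) = e^(-3t)·(I + t·N + (t^2/2)·N^2), where N is the 3×3 nilpotent shift.

After assembling e^{tJ} and conjugating by P, we get:

e^{tM} =
  [t*exp(-3*t) + exp(-3*t), t*exp(-3*t), t^2*exp(-3*t)/2 - t*exp(-3*t)]
  [-t*exp(-3*t), -t*exp(-3*t) + exp(-3*t), -t^2*exp(-3*t)/2 + 2*t*exp(-3*t)]
  [0, 0, exp(-3*t)]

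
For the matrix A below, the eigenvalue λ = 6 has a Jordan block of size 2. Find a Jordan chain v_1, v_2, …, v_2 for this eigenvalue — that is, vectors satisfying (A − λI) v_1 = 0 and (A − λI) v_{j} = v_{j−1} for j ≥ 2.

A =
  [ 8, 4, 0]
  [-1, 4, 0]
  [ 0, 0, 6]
A Jordan chain for λ = 6 of length 2:
v_1 = (2, -1, 0)ᵀ
v_2 = (1, 0, 0)ᵀ

Let N = A − (6)·I. We want v_2 with N^2 v_2 = 0 but N^1 v_2 ≠ 0; then v_{j-1} := N · v_j for j = 2, …, 2.

Pick v_2 = (1, 0, 0)ᵀ.
Then v_1 = N · v_2 = (2, -1, 0)ᵀ.

Sanity check: (A − (6)·I) v_1 = (0, 0, 0)ᵀ = 0. ✓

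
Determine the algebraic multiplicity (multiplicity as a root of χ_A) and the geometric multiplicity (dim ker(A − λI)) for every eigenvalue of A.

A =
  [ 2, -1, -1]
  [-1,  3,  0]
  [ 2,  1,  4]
λ = 3: alg = 3, geom = 1

Step 1 — factor the characteristic polynomial to read off the algebraic multiplicities:
  χ_A(x) = (x - 3)^3

Step 2 — compute geometric multiplicities via the rank-nullity identity g(λ) = n − rank(A − λI):
  rank(A − (3)·I) = 2, so dim ker(A − (3)·I) = n − 2 = 1

Summary:
  λ = 3: algebraic multiplicity = 3, geometric multiplicity = 1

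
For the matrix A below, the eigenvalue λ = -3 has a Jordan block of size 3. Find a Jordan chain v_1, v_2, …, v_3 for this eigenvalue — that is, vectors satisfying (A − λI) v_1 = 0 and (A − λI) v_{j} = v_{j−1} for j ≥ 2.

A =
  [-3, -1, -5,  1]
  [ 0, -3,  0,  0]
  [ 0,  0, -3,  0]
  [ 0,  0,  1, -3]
A Jordan chain for λ = -3 of length 3:
v_1 = (1, 0, 0, 0)ᵀ
v_2 = (-5, 0, 0, 1)ᵀ
v_3 = (0, 0, 1, 0)ᵀ

Let N = A − (-3)·I. We want v_3 with N^3 v_3 = 0 but N^2 v_3 ≠ 0; then v_{j-1} := N · v_j for j = 3, …, 2.

Pick v_3 = (0, 0, 1, 0)ᵀ.
Then v_2 = N · v_3 = (-5, 0, 0, 1)ᵀ.
Then v_1 = N · v_2 = (1, 0, 0, 0)ᵀ.

Sanity check: (A − (-3)·I) v_1 = (0, 0, 0, 0)ᵀ = 0. ✓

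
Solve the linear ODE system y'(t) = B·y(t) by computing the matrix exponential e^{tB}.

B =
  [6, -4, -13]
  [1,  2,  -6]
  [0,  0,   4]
e^{tB} =
  [2*t*exp(4*t) + exp(4*t), -4*t*exp(4*t), -t^2*exp(4*t) - 13*t*exp(4*t)]
  [t*exp(4*t), -2*t*exp(4*t) + exp(4*t), -t^2*exp(4*t)/2 - 6*t*exp(4*t)]
  [0, 0, exp(4*t)]

Strategy: write B = P · J · P⁻¹ where J is a Jordan canonical form, so e^{tB} = P · e^{tJ} · P⁻¹, and e^{tJ} can be computed block-by-block.

B has Jordan form
J =
  [4, 1, 0]
  [0, 4, 1]
  [0, 0, 4]
(up to reordering of blocks).

Per-block formulas:
  For a 3×3 Jordan block J_3(4): exp(t · J_3(4)) = e^(4t)·(I + t·N + (t^2/2)·N^2), where N is the 3×3 nilpotent shift.

After assembling e^{tJ} and conjugating by P, we get:

e^{tB} =
  [2*t*exp(4*t) + exp(4*t), -4*t*exp(4*t), -t^2*exp(4*t) - 13*t*exp(4*t)]
  [t*exp(4*t), -2*t*exp(4*t) + exp(4*t), -t^2*exp(4*t)/2 - 6*t*exp(4*t)]
  [0, 0, exp(4*t)]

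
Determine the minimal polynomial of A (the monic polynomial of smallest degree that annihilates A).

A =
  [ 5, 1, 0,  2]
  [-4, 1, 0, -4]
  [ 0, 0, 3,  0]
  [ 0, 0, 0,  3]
x^2 - 6*x + 9

The characteristic polynomial is χ_A(x) = (x - 3)^4, so the eigenvalues are known. The minimal polynomial is
  m_A(x) = Π_λ (x − λ)^{k_λ}
where k_λ is the size of the *largest* Jordan block for λ (equivalently, the smallest k with (A − λI)^k v = 0 for every generalised eigenvector v of λ).

  λ = 3: largest Jordan block has size 2, contributing (x − 3)^2

So m_A(x) = (x - 3)^2 = x^2 - 6*x + 9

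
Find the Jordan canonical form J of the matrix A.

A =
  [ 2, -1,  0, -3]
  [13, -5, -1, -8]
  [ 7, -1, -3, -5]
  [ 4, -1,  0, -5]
J_3(-3) ⊕ J_1(-2)

The characteristic polynomial is
  det(x·I − A) = x^4 + 11*x^3 + 45*x^2 + 81*x + 54 = (x + 2)*(x + 3)^3

Eigenvalues and multiplicities (the geometric multiplicity of λ is n − rank(A − λI), which equals the number of Jordan blocks for λ):
  λ = -3: algebraic multiplicity = 3, geometric multiplicity = 1
  λ = -2: algebraic multiplicity = 1, geometric multiplicity = 1

Determining the block sizes for each eigenvalue:
  λ = -3: one block (gm = 1), so the single block has size am = 3 → block sizes [3]
  λ = -2: one block (gm = 1), so the single block has size am = 1 → block sizes [1]

Assembling the blocks gives a Jordan form
J =
  [-3,  1,  0,  0]
  [ 0, -3,  1,  0]
  [ 0,  0, -3,  0]
  [ 0,  0,  0, -2]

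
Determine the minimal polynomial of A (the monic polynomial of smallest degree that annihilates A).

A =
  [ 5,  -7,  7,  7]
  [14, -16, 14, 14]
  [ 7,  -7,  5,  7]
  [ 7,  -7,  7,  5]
x^2 - 3*x - 10

The characteristic polynomial is χ_A(x) = (x - 5)*(x + 2)^3, so the eigenvalues are known. The minimal polynomial is
  m_A(x) = Π_λ (x − λ)^{k_λ}
where k_λ is the size of the *largest* Jordan block for λ (equivalently, the smallest k with (A − λI)^k v = 0 for every generalised eigenvector v of λ).

  λ = -2: largest Jordan block has size 1, contributing (x + 2)
  λ = 5: largest Jordan block has size 1, contributing (x − 5)

So m_A(x) = (x - 5)*(x + 2) = x^2 - 3*x - 10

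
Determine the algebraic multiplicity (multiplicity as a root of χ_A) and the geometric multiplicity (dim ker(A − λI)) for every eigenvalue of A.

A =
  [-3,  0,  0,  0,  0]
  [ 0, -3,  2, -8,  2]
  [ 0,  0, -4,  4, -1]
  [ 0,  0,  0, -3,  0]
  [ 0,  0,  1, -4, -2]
λ = -3: alg = 5, geom = 4

Step 1 — factor the characteristic polynomial to read off the algebraic multiplicities:
  χ_A(x) = (x + 3)^5

Step 2 — compute geometric multiplicities via the rank-nullity identity g(λ) = n − rank(A − λI):
  rank(A − (-3)·I) = 1, so dim ker(A − (-3)·I) = n − 1 = 4

Summary:
  λ = -3: algebraic multiplicity = 5, geometric multiplicity = 4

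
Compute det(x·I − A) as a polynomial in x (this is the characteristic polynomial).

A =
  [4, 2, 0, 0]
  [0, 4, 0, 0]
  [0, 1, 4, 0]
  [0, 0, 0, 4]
x^4 - 16*x^3 + 96*x^2 - 256*x + 256

Expanding det(x·I − A) (e.g. by cofactor expansion or by noting that A is similar to its Jordan form J, which has the same characteristic polynomial as A) gives
  χ_A(x) = x^4 - 16*x^3 + 96*x^2 - 256*x + 256
which factors as (x - 4)^4. The eigenvalues (with algebraic multiplicities) are λ = 4 with multiplicity 4.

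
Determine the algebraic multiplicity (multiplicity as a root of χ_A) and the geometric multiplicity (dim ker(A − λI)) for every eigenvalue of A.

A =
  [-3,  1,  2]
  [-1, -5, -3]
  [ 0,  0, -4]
λ = -4: alg = 3, geom = 1

Step 1 — factor the characteristic polynomial to read off the algebraic multiplicities:
  χ_A(x) = (x + 4)^3

Step 2 — compute geometric multiplicities via the rank-nullity identity g(λ) = n − rank(A − λI):
  rank(A − (-4)·I) = 2, so dim ker(A − (-4)·I) = n − 2 = 1

Summary:
  λ = -4: algebraic multiplicity = 3, geometric multiplicity = 1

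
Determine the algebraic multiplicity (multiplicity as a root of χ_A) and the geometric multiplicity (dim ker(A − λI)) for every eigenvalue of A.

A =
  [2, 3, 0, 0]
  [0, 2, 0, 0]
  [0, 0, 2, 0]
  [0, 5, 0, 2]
λ = 2: alg = 4, geom = 3

Step 1 — factor the characteristic polynomial to read off the algebraic multiplicities:
  χ_A(x) = (x - 2)^4

Step 2 — compute geometric multiplicities via the rank-nullity identity g(λ) = n − rank(A − λI):
  rank(A − (2)·I) = 1, so dim ker(A − (2)·I) = n − 1 = 3

Summary:
  λ = 2: algebraic multiplicity = 4, geometric multiplicity = 3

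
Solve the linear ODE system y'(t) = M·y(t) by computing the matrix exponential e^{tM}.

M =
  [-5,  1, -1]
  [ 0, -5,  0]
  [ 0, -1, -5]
e^{tM} =
  [exp(-5*t), t^2*exp(-5*t)/2 + t*exp(-5*t), -t*exp(-5*t)]
  [0, exp(-5*t), 0]
  [0, -t*exp(-5*t), exp(-5*t)]

Strategy: write M = P · J · P⁻¹ where J is a Jordan canonical form, so e^{tM} = P · e^{tJ} · P⁻¹, and e^{tJ} can be computed block-by-block.

M has Jordan form
J =
  [-5,  1,  0]
  [ 0, -5,  1]
  [ 0,  0, -5]
(up to reordering of blocks).

Per-block formulas:
  For a 3×3 Jordan block J_3(-5): exp(t · J_3(-5)) = e^(-5t)·(I + t·N + (t^2/2)·N^2), where N is the 3×3 nilpotent shift.

After assembling e^{tJ} and conjugating by P, we get:

e^{tM} =
  [exp(-5*t), t^2*exp(-5*t)/2 + t*exp(-5*t), -t*exp(-5*t)]
  [0, exp(-5*t), 0]
  [0, -t*exp(-5*t), exp(-5*t)]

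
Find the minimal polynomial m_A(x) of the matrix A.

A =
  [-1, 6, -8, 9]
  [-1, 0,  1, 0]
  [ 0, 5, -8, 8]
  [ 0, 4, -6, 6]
x^4 + 3*x^3 + 3*x^2 + x

The characteristic polynomial is χ_A(x) = x*(x + 1)^3, so the eigenvalues are known. The minimal polynomial is
  m_A(x) = Π_λ (x − λ)^{k_λ}
where k_λ is the size of the *largest* Jordan block for λ (equivalently, the smallest k with (A − λI)^k v = 0 for every generalised eigenvector v of λ).

  λ = -1: largest Jordan block has size 3, contributing (x + 1)^3
  λ = 0: largest Jordan block has size 1, contributing (x − 0)

So m_A(x) = x*(x + 1)^3 = x^4 + 3*x^3 + 3*x^2 + x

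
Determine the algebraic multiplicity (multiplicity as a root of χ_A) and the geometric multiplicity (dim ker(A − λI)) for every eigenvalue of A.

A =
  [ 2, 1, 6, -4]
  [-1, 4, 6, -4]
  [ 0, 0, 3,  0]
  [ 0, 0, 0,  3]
λ = 3: alg = 4, geom = 3

Step 1 — factor the characteristic polynomial to read off the algebraic multiplicities:
  χ_A(x) = (x - 3)^4

Step 2 — compute geometric multiplicities via the rank-nullity identity g(λ) = n − rank(A − λI):
  rank(A − (3)·I) = 1, so dim ker(A − (3)·I) = n − 1 = 3

Summary:
  λ = 3: algebraic multiplicity = 4, geometric multiplicity = 3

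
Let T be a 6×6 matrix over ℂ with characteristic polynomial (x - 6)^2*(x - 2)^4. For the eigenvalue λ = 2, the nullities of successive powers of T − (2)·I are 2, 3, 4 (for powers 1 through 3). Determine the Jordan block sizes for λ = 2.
Block sizes for λ = 2: [3, 1]

From the dimensions of kernels of powers, the number of Jordan blocks of size at least j is d_j − d_{j−1} where d_j = dim ker(N^j) (with d_0 = 0). Computing the differences gives [2, 1, 1].
The number of blocks of size exactly k is (#blocks of size ≥ k) − (#blocks of size ≥ k + 1), so the partition is: 1 block(s) of size 1, 1 block(s) of size 3.
In nonincreasing order the block sizes are [3, 1].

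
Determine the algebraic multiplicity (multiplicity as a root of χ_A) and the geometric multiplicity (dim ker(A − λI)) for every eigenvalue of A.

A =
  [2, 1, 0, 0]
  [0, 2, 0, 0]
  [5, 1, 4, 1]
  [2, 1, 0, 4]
λ = 2: alg = 2, geom = 1; λ = 4: alg = 2, geom = 1

Step 1 — factor the characteristic polynomial to read off the algebraic multiplicities:
  χ_A(x) = (x - 4)^2*(x - 2)^2

Step 2 — compute geometric multiplicities via the rank-nullity identity g(λ) = n − rank(A − λI):
  rank(A − (2)·I) = 3, so dim ker(A − (2)·I) = n − 3 = 1
  rank(A − (4)·I) = 3, so dim ker(A − (4)·I) = n − 3 = 1

Summary:
  λ = 2: algebraic multiplicity = 2, geometric multiplicity = 1
  λ = 4: algebraic multiplicity = 2, geometric multiplicity = 1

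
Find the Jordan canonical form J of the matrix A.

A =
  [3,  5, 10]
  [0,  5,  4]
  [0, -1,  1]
J_2(3) ⊕ J_1(3)

The characteristic polynomial is
  det(x·I − A) = x^3 - 9*x^2 + 27*x - 27 = (x - 3)^3

Eigenvalues and multiplicities (the geometric multiplicity of λ is n − rank(A − λI), which equals the number of Jordan blocks for λ):
  λ = 3: algebraic multiplicity = 3, geometric multiplicity = 2

Determining the block sizes for each eigenvalue:
  λ = 3: 2 blocks summing to 3 forces exactly one block of size 2 and the rest size 1 → block sizes [2, 1]

Assembling the blocks gives a Jordan form
J =
  [3, 1, 0]
  [0, 3, 0]
  [0, 0, 3]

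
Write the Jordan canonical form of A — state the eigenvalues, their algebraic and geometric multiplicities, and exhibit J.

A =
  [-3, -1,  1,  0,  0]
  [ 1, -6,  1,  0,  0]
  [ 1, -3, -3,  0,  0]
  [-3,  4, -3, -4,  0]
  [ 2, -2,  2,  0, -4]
J_3(-4) ⊕ J_1(-4) ⊕ J_1(-4)

The characteristic polynomial is
  det(x·I − A) = x^5 + 20*x^4 + 160*x^3 + 640*x^2 + 1280*x + 1024 = (x + 4)^5

Eigenvalues and multiplicities (the geometric multiplicity of λ is n − rank(A − λI), which equals the number of Jordan blocks for λ):
  λ = -4: algebraic multiplicity = 5, geometric multiplicity = 3

Determining the block sizes for each eigenvalue:
  λ = -4: with am = 5 and gm = 3, the partition is not yet determined (e.g. several partitions of 5 into 3 parts exist). Let N = A − (-4)·I. Computing rank(N^1) = 2, rank(N^2) = 1, rank(N^3) = 0; the number of blocks of size ≥ j is rank(N^{j−1}) − rank(N^j), giving [3, 1, 1]. So we have 1 block(s) of size 3, 2 block(s) of size 1 → block sizes [3, 1, 1]

Assembling the blocks gives a Jordan form
J =
  [-4,  1,  0,  0,  0]
  [ 0, -4,  1,  0,  0]
  [ 0,  0, -4,  0,  0]
  [ 0,  0,  0, -4,  0]
  [ 0,  0,  0,  0, -4]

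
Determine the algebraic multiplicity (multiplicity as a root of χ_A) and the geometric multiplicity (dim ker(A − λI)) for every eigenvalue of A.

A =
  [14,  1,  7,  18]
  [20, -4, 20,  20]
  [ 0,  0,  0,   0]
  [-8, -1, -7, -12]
λ = -4: alg = 2, geom = 1; λ = 0: alg = 1, geom = 1; λ = 6: alg = 1, geom = 1

Step 1 — factor the characteristic polynomial to read off the algebraic multiplicities:
  χ_A(x) = x*(x - 6)*(x + 4)^2

Step 2 — compute geometric multiplicities via the rank-nullity identity g(λ) = n − rank(A − λI):
  rank(A − (-4)·I) = 3, so dim ker(A − (-4)·I) = n − 3 = 1
  rank(A − (0)·I) = 3, so dim ker(A − (0)·I) = n − 3 = 1
  rank(A − (6)·I) = 3, so dim ker(A − (6)·I) = n − 3 = 1

Summary:
  λ = -4: algebraic multiplicity = 2, geometric multiplicity = 1
  λ = 0: algebraic multiplicity = 1, geometric multiplicity = 1
  λ = 6: algebraic multiplicity = 1, geometric multiplicity = 1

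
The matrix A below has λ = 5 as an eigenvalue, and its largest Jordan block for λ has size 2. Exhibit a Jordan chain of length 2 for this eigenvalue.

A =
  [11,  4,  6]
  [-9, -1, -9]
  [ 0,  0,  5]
A Jordan chain for λ = 5 of length 2:
v_1 = (6, -9, 0)ᵀ
v_2 = (1, 0, 0)ᵀ

Let N = A − (5)·I. We want v_2 with N^2 v_2 = 0 but N^1 v_2 ≠ 0; then v_{j-1} := N · v_j for j = 2, …, 2.

Pick v_2 = (1, 0, 0)ᵀ.
Then v_1 = N · v_2 = (6, -9, 0)ᵀ.

Sanity check: (A − (5)·I) v_1 = (0, 0, 0)ᵀ = 0. ✓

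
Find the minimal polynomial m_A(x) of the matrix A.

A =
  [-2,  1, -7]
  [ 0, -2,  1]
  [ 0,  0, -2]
x^3 + 6*x^2 + 12*x + 8

The characteristic polynomial is χ_A(x) = (x + 2)^3, so the eigenvalues are known. The minimal polynomial is
  m_A(x) = Π_λ (x − λ)^{k_λ}
where k_λ is the size of the *largest* Jordan block for λ (equivalently, the smallest k with (A − λI)^k v = 0 for every generalised eigenvector v of λ).

  λ = -2: largest Jordan block has size 3, contributing (x + 2)^3

So m_A(x) = (x + 2)^3 = x^3 + 6*x^2 + 12*x + 8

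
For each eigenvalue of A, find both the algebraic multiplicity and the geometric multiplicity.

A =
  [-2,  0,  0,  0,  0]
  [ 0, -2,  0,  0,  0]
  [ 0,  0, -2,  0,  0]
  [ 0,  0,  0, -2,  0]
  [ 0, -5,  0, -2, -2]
λ = -2: alg = 5, geom = 4

Step 1 — factor the characteristic polynomial to read off the algebraic multiplicities:
  χ_A(x) = (x + 2)^5

Step 2 — compute geometric multiplicities via the rank-nullity identity g(λ) = n − rank(A − λI):
  rank(A − (-2)·I) = 1, so dim ker(A − (-2)·I) = n − 1 = 4

Summary:
  λ = -2: algebraic multiplicity = 5, geometric multiplicity = 4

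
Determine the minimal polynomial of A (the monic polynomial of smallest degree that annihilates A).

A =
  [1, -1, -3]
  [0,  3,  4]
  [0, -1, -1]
x^3 - 3*x^2 + 3*x - 1

The characteristic polynomial is χ_A(x) = (x - 1)^3, so the eigenvalues are known. The minimal polynomial is
  m_A(x) = Π_λ (x − λ)^{k_λ}
where k_λ is the size of the *largest* Jordan block for λ (equivalently, the smallest k with (A − λI)^k v = 0 for every generalised eigenvector v of λ).

  λ = 1: largest Jordan block has size 3, contributing (x − 1)^3

So m_A(x) = (x - 1)^3 = x^3 - 3*x^2 + 3*x - 1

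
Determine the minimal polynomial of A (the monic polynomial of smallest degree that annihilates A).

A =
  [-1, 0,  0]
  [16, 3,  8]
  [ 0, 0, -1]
x^2 - 2*x - 3

The characteristic polynomial is χ_A(x) = (x - 3)*(x + 1)^2, so the eigenvalues are known. The minimal polynomial is
  m_A(x) = Π_λ (x − λ)^{k_λ}
where k_λ is the size of the *largest* Jordan block for λ (equivalently, the smallest k with (A − λI)^k v = 0 for every generalised eigenvector v of λ).

  λ = -1: largest Jordan block has size 1, contributing (x + 1)
  λ = 3: largest Jordan block has size 1, contributing (x − 3)

So m_A(x) = (x - 3)*(x + 1) = x^2 - 2*x - 3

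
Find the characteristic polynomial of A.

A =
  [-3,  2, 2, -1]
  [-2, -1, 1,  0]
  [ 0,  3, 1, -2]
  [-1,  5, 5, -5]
x^4 + 8*x^3 + 24*x^2 + 32*x + 16

Expanding det(x·I − A) (e.g. by cofactor expansion or by noting that A is similar to its Jordan form J, which has the same characteristic polynomial as A) gives
  χ_A(x) = x^4 + 8*x^3 + 24*x^2 + 32*x + 16
which factors as (x + 2)^4. The eigenvalues (with algebraic multiplicities) are λ = -2 with multiplicity 4.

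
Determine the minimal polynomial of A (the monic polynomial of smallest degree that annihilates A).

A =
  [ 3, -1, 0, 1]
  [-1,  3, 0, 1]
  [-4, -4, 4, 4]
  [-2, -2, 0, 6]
x^2 - 8*x + 16

The characteristic polynomial is χ_A(x) = (x - 4)^4, so the eigenvalues are known. The minimal polynomial is
  m_A(x) = Π_λ (x − λ)^{k_λ}
where k_λ is the size of the *largest* Jordan block for λ (equivalently, the smallest k with (A − λI)^k v = 0 for every generalised eigenvector v of λ).

  λ = 4: largest Jordan block has size 2, contributing (x − 4)^2

So m_A(x) = (x - 4)^2 = x^2 - 8*x + 16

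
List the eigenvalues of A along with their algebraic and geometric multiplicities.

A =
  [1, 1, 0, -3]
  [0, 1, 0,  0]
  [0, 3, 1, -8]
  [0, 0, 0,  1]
λ = 1: alg = 4, geom = 2

Step 1 — factor the characteristic polynomial to read off the algebraic multiplicities:
  χ_A(x) = (x - 1)^4

Step 2 — compute geometric multiplicities via the rank-nullity identity g(λ) = n − rank(A − λI):
  rank(A − (1)·I) = 2, so dim ker(A − (1)·I) = n − 2 = 2

Summary:
  λ = 1: algebraic multiplicity = 4, geometric multiplicity = 2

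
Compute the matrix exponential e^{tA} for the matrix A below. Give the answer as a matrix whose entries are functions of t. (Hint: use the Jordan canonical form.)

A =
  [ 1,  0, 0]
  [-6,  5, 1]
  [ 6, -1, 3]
e^{tA} =
  [exp(t), 0, 0]
  [-2*exp(4*t) + 2*exp(t), t*exp(4*t) + exp(4*t), t*exp(4*t)]
  [2*exp(4*t) - 2*exp(t), -t*exp(4*t), -t*exp(4*t) + exp(4*t)]

Strategy: write A = P · J · P⁻¹ where J is a Jordan canonical form, so e^{tA} = P · e^{tJ} · P⁻¹, and e^{tJ} can be computed block-by-block.

A has Jordan form
J =
  [1, 0, 0]
  [0, 4, 1]
  [0, 0, 4]
(up to reordering of blocks).

Per-block formulas:
  For a 2×2 Jordan block J_2(4): exp(t · J_2(4)) = e^(4t)·(I + t·N), where N is the 2×2 nilpotent shift.
  For a 1×1 block at λ = 1: exp(t · [1]) = [e^(1t)].

After assembling e^{tJ} and conjugating by P, we get:

e^{tA} =
  [exp(t), 0, 0]
  [-2*exp(4*t) + 2*exp(t), t*exp(4*t) + exp(4*t), t*exp(4*t)]
  [2*exp(4*t) - 2*exp(t), -t*exp(4*t), -t*exp(4*t) + exp(4*t)]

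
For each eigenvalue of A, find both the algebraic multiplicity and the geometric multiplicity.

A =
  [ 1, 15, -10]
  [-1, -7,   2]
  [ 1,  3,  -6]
λ = -4: alg = 3, geom = 2

Step 1 — factor the characteristic polynomial to read off the algebraic multiplicities:
  χ_A(x) = (x + 4)^3

Step 2 — compute geometric multiplicities via the rank-nullity identity g(λ) = n − rank(A − λI):
  rank(A − (-4)·I) = 1, so dim ker(A − (-4)·I) = n − 1 = 2

Summary:
  λ = -4: algebraic multiplicity = 3, geometric multiplicity = 2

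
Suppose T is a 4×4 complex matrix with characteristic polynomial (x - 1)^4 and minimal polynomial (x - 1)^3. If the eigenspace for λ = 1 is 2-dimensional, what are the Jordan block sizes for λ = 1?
Block sizes for λ = 1: [3, 1]

Step 1 — from the characteristic polynomial, algebraic multiplicity of λ = 1 is 4. From dim ker(T − (1)·I) = 2, there are exactly 2 Jordan blocks for λ = 1.
Step 2 — from the minimal polynomial, the factor (x − 1)^3 tells us the largest block for λ = 1 has size 3.
Step 3 — with total size 4, 2 blocks, and largest block 3, the block sizes (in nonincreasing order) are [3, 1].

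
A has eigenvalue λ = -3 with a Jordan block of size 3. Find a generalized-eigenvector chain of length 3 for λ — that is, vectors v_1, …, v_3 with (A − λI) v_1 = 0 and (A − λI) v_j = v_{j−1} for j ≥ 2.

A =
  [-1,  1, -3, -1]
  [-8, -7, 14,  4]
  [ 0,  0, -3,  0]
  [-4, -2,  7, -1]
A Jordan chain for λ = -3 of length 3:
v_1 = (1, -4, 0, -2)ᵀ
v_2 = (-3, 14, 0, 7)ᵀ
v_3 = (0, 0, 1, 0)ᵀ

Let N = A − (-3)·I. We want v_3 with N^3 v_3 = 0 but N^2 v_3 ≠ 0; then v_{j-1} := N · v_j for j = 3, …, 2.

Pick v_3 = (0, 0, 1, 0)ᵀ.
Then v_2 = N · v_3 = (-3, 14, 0, 7)ᵀ.
Then v_1 = N · v_2 = (1, -4, 0, -2)ᵀ.

Sanity check: (A − (-3)·I) v_1 = (0, 0, 0, 0)ᵀ = 0. ✓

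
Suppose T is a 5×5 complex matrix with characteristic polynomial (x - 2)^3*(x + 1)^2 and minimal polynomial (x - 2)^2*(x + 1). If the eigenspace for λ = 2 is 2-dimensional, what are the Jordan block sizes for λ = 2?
Block sizes for λ = 2: [2, 1]

Step 1 — from the characteristic polynomial, algebraic multiplicity of λ = 2 is 3. From dim ker(T − (2)·I) = 2, there are exactly 2 Jordan blocks for λ = 2.
Step 2 — from the minimal polynomial, the factor (x − 2)^2 tells us the largest block for λ = 2 has size 2.
Step 3 — with total size 3, 2 blocks, and largest block 2, the block sizes (in nonincreasing order) are [2, 1].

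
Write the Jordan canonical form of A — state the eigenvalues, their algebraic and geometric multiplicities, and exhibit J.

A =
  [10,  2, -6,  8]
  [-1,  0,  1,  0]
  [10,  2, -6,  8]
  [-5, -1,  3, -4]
J_3(0) ⊕ J_1(0)

The characteristic polynomial is
  det(x·I − A) = x^4

Eigenvalues and multiplicities (the geometric multiplicity of λ is n − rank(A − λI), which equals the number of Jordan blocks for λ):
  λ = 0: algebraic multiplicity = 4, geometric multiplicity = 2

Determining the block sizes for each eigenvalue:
  λ = 0: with am = 4 and gm = 2, the partition is not yet determined (e.g. several partitions of 4 into 2 parts exist). Let N = A − (0)·I. Computing rank(N^1) = 2, rank(N^2) = 1, rank(N^3) = 0; the number of blocks of size ≥ j is rank(N^{j−1}) − rank(N^j), giving [2, 1, 1]. So we have 1 block(s) of size 3, 1 block(s) of size 1 → block sizes [3, 1]

Assembling the blocks gives a Jordan form
J =
  [0, 1, 0, 0]
  [0, 0, 1, 0]
  [0, 0, 0, 0]
  [0, 0, 0, 0]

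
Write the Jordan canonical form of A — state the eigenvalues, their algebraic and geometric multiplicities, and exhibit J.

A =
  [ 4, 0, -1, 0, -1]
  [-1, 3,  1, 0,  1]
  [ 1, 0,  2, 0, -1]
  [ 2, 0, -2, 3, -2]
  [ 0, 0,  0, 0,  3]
J_2(3) ⊕ J_1(3) ⊕ J_1(3) ⊕ J_1(3)

The characteristic polynomial is
  det(x·I − A) = x^5 - 15*x^4 + 90*x^3 - 270*x^2 + 405*x - 243 = (x - 3)^5

Eigenvalues and multiplicities (the geometric multiplicity of λ is n − rank(A − λI), which equals the number of Jordan blocks for λ):
  λ = 3: algebraic multiplicity = 5, geometric multiplicity = 4

Determining the block sizes for each eigenvalue:
  λ = 3: 4 blocks summing to 5 forces exactly one block of size 2 and the rest size 1 → block sizes [2, 1, 1, 1]

Assembling the blocks gives a Jordan form
J =
  [3, 1, 0, 0, 0]
  [0, 3, 0, 0, 0]
  [0, 0, 3, 0, 0]
  [0, 0, 0, 3, 0]
  [0, 0, 0, 0, 3]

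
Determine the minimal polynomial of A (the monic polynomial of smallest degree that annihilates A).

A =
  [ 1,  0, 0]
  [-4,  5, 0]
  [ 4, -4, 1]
x^2 - 6*x + 5

The characteristic polynomial is χ_A(x) = (x - 5)*(x - 1)^2, so the eigenvalues are known. The minimal polynomial is
  m_A(x) = Π_λ (x − λ)^{k_λ}
where k_λ is the size of the *largest* Jordan block for λ (equivalently, the smallest k with (A − λI)^k v = 0 for every generalised eigenvector v of λ).

  λ = 1: largest Jordan block has size 1, contributing (x − 1)
  λ = 5: largest Jordan block has size 1, contributing (x − 5)

So m_A(x) = (x - 5)*(x - 1) = x^2 - 6*x + 5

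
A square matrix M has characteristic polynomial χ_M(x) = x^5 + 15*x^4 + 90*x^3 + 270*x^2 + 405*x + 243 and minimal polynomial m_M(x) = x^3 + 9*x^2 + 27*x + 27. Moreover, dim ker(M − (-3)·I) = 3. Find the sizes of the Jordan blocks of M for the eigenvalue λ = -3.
Block sizes for λ = -3: [3, 1, 1]

Step 1 — from the characteristic polynomial, algebraic multiplicity of λ = -3 is 5. From dim ker(M − (-3)·I) = 3, there are exactly 3 Jordan blocks for λ = -3.
Step 2 — from the minimal polynomial, the factor (x + 3)^3 tells us the largest block for λ = -3 has size 3.
Step 3 — with total size 5, 3 blocks, and largest block 3, the block sizes (in nonincreasing order) are [3, 1, 1].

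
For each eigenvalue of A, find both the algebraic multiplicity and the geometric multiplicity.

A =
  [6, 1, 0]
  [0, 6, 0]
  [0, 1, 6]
λ = 6: alg = 3, geom = 2

Step 1 — factor the characteristic polynomial to read off the algebraic multiplicities:
  χ_A(x) = (x - 6)^3

Step 2 — compute geometric multiplicities via the rank-nullity identity g(λ) = n − rank(A − λI):
  rank(A − (6)·I) = 1, so dim ker(A − (6)·I) = n − 1 = 2

Summary:
  λ = 6: algebraic multiplicity = 3, geometric multiplicity = 2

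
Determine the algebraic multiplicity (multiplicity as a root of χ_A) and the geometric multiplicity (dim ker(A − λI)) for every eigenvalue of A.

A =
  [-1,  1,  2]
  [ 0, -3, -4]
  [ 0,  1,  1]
λ = -1: alg = 3, geom = 2

Step 1 — factor the characteristic polynomial to read off the algebraic multiplicities:
  χ_A(x) = (x + 1)^3

Step 2 — compute geometric multiplicities via the rank-nullity identity g(λ) = n − rank(A − λI):
  rank(A − (-1)·I) = 1, so dim ker(A − (-1)·I) = n − 1 = 2

Summary:
  λ = -1: algebraic multiplicity = 3, geometric multiplicity = 2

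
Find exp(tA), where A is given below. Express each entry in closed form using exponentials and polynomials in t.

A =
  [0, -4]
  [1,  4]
e^{tA} =
  [-2*t*exp(2*t) + exp(2*t), -4*t*exp(2*t)]
  [t*exp(2*t), 2*t*exp(2*t) + exp(2*t)]

Strategy: write A = P · J · P⁻¹ where J is a Jordan canonical form, so e^{tA} = P · e^{tJ} · P⁻¹, and e^{tJ} can be computed block-by-block.

A has Jordan form
J =
  [2, 1]
  [0, 2]
(up to reordering of blocks).

Per-block formulas:
  For a 2×2 Jordan block J_2(2): exp(t · J_2(2)) = e^(2t)·(I + t·N), where N is the 2×2 nilpotent shift.

After assembling e^{tJ} and conjugating by P, we get:

e^{tA} =
  [-2*t*exp(2*t) + exp(2*t), -4*t*exp(2*t)]
  [t*exp(2*t), 2*t*exp(2*t) + exp(2*t)]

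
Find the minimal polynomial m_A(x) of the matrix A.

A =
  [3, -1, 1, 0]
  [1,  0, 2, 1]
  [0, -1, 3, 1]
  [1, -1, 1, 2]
x^2 - 4*x + 4

The characteristic polynomial is χ_A(x) = (x - 2)^4, so the eigenvalues are known. The minimal polynomial is
  m_A(x) = Π_λ (x − λ)^{k_λ}
where k_λ is the size of the *largest* Jordan block for λ (equivalently, the smallest k with (A − λI)^k v = 0 for every generalised eigenvector v of λ).

  λ = 2: largest Jordan block has size 2, contributing (x − 2)^2

So m_A(x) = (x - 2)^2 = x^2 - 4*x + 4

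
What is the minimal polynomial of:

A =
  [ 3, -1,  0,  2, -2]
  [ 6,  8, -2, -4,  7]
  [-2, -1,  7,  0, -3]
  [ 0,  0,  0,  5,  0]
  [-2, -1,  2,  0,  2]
x^3 - 15*x^2 + 75*x - 125

The characteristic polynomial is χ_A(x) = (x - 5)^5, so the eigenvalues are known. The minimal polynomial is
  m_A(x) = Π_λ (x − λ)^{k_λ}
where k_λ is the size of the *largest* Jordan block for λ (equivalently, the smallest k with (A − λI)^k v = 0 for every generalised eigenvector v of λ).

  λ = 5: largest Jordan block has size 3, contributing (x − 5)^3

So m_A(x) = (x - 5)^3 = x^3 - 15*x^2 + 75*x - 125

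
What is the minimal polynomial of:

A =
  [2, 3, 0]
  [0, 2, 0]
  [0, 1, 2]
x^2 - 4*x + 4

The characteristic polynomial is χ_A(x) = (x - 2)^3, so the eigenvalues are known. The minimal polynomial is
  m_A(x) = Π_λ (x − λ)^{k_λ}
where k_λ is the size of the *largest* Jordan block for λ (equivalently, the smallest k with (A − λI)^k v = 0 for every generalised eigenvector v of λ).

  λ = 2: largest Jordan block has size 2, contributing (x − 2)^2

So m_A(x) = (x - 2)^2 = x^2 - 4*x + 4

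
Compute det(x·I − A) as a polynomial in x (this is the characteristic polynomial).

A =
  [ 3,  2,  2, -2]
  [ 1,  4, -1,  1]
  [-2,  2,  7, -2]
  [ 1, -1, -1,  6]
x^4 - 20*x^3 + 150*x^2 - 500*x + 625

Expanding det(x·I − A) (e.g. by cofactor expansion or by noting that A is similar to its Jordan form J, which has the same characteristic polynomial as A) gives
  χ_A(x) = x^4 - 20*x^3 + 150*x^2 - 500*x + 625
which factors as (x - 5)^4. The eigenvalues (with algebraic multiplicities) are λ = 5 with multiplicity 4.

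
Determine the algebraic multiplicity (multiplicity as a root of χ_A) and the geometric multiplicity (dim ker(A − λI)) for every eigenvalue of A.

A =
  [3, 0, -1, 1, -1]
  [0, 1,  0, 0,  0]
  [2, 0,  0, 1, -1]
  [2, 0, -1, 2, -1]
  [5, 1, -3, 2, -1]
λ = 1: alg = 5, geom = 3

Step 1 — factor the characteristic polynomial to read off the algebraic multiplicities:
  χ_A(x) = (x - 1)^5

Step 2 — compute geometric multiplicities via the rank-nullity identity g(λ) = n − rank(A − λI):
  rank(A − (1)·I) = 2, so dim ker(A − (1)·I) = n − 2 = 3

Summary:
  λ = 1: algebraic multiplicity = 5, geometric multiplicity = 3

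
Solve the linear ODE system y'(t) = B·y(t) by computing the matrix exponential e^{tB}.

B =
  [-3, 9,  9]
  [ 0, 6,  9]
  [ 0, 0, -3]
e^{tB} =
  [exp(-3*t), exp(6*t) - exp(-3*t), exp(6*t) - exp(-3*t)]
  [0, exp(6*t), exp(6*t) - exp(-3*t)]
  [0, 0, exp(-3*t)]

Strategy: write B = P · J · P⁻¹ where J is a Jordan canonical form, so e^{tB} = P · e^{tJ} · P⁻¹, and e^{tJ} can be computed block-by-block.

B has Jordan form
J =
  [-3,  0, 0]
  [ 0, -3, 0]
  [ 0,  0, 6]
(up to reordering of blocks).

Per-block formulas:
  For a 1×1 block at λ = 6: exp(t · [6]) = [e^(6t)].
  For a 1×1 block at λ = -3: exp(t · [-3]) = [e^(-3t)].

After assembling e^{tJ} and conjugating by P, we get:

e^{tB} =
  [exp(-3*t), exp(6*t) - exp(-3*t), exp(6*t) - exp(-3*t)]
  [0, exp(6*t), exp(6*t) - exp(-3*t)]
  [0, 0, exp(-3*t)]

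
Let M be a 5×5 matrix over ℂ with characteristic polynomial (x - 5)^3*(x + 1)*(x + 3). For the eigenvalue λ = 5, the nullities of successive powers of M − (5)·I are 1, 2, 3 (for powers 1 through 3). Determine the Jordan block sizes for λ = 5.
Block sizes for λ = 5: [3]

From the dimensions of kernels of powers, the number of Jordan blocks of size at least j is d_j − d_{j−1} where d_j = dim ker(N^j) (with d_0 = 0). Computing the differences gives [1, 1, 1].
The number of blocks of size exactly k is (#blocks of size ≥ k) − (#blocks of size ≥ k + 1), so the partition is: 1 block(s) of size 3.
In nonincreasing order the block sizes are [3].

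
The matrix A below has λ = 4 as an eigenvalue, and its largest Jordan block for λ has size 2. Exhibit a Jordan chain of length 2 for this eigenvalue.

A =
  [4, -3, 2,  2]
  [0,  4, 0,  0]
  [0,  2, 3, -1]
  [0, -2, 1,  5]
A Jordan chain for λ = 4 of length 2:
v_1 = (-3, 0, 2, -2)ᵀ
v_2 = (0, 1, 0, 0)ᵀ

Let N = A − (4)·I. We want v_2 with N^2 v_2 = 0 but N^1 v_2 ≠ 0; then v_{j-1} := N · v_j for j = 2, …, 2.

Pick v_2 = (0, 1, 0, 0)ᵀ.
Then v_1 = N · v_2 = (-3, 0, 2, -2)ᵀ.

Sanity check: (A − (4)·I) v_1 = (0, 0, 0, 0)ᵀ = 0. ✓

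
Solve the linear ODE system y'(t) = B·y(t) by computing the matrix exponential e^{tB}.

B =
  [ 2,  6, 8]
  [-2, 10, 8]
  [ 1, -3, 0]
e^{tB} =
  [-2*t*exp(4*t) + exp(4*t), 6*t*exp(4*t), 8*t*exp(4*t)]
  [-2*t*exp(4*t), 6*t*exp(4*t) + exp(4*t), 8*t*exp(4*t)]
  [t*exp(4*t), -3*t*exp(4*t), -4*t*exp(4*t) + exp(4*t)]

Strategy: write B = P · J · P⁻¹ where J is a Jordan canonical form, so e^{tB} = P · e^{tJ} · P⁻¹, and e^{tJ} can be computed block-by-block.

B has Jordan form
J =
  [4, 1, 0]
  [0, 4, 0]
  [0, 0, 4]
(up to reordering of blocks).

Per-block formulas:
  For a 1×1 block at λ = 4: exp(t · [4]) = [e^(4t)].
  For a 2×2 Jordan block J_2(4): exp(t · J_2(4)) = e^(4t)·(I + t·N), where N is the 2×2 nilpotent shift.

After assembling e^{tJ} and conjugating by P, we get:

e^{tB} =
  [-2*t*exp(4*t) + exp(4*t), 6*t*exp(4*t), 8*t*exp(4*t)]
  [-2*t*exp(4*t), 6*t*exp(4*t) + exp(4*t), 8*t*exp(4*t)]
  [t*exp(4*t), -3*t*exp(4*t), -4*t*exp(4*t) + exp(4*t)]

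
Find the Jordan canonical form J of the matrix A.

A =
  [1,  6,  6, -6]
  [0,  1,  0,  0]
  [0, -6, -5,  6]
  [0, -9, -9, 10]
J_1(1) ⊕ J_1(1) ⊕ J_1(1) ⊕ J_1(4)

The characteristic polynomial is
  det(x·I − A) = x^4 - 7*x^3 + 15*x^2 - 13*x + 4 = (x - 4)*(x - 1)^3

Eigenvalues and multiplicities (the geometric multiplicity of λ is n − rank(A − λI), which equals the number of Jordan blocks for λ):
  λ = 1: algebraic multiplicity = 3, geometric multiplicity = 3
  λ = 4: algebraic multiplicity = 1, geometric multiplicity = 1

Determining the block sizes for each eigenvalue:
  λ = 1: gm = am = 3, so every block has size 1 → block sizes [1, 1, 1]
  λ = 4: one block (gm = 1), so the single block has size am = 1 → block sizes [1]

Assembling the blocks gives a Jordan form
J =
  [1, 0, 0, 0]
  [0, 1, 0, 0]
  [0, 0, 1, 0]
  [0, 0, 0, 4]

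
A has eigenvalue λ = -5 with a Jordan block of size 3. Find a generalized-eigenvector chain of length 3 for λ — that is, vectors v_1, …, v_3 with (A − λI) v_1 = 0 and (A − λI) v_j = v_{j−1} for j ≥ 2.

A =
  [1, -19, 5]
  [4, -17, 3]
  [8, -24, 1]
A Jordan chain for λ = -5 of length 3:
v_1 = (-6, -4, -8)ᵀ
v_2 = (-19, -12, -24)ᵀ
v_3 = (0, 1, 0)ᵀ

Let N = A − (-5)·I. We want v_3 with N^3 v_3 = 0 but N^2 v_3 ≠ 0; then v_{j-1} := N · v_j for j = 3, …, 2.

Pick v_3 = (0, 1, 0)ᵀ.
Then v_2 = N · v_3 = (-19, -12, -24)ᵀ.
Then v_1 = N · v_2 = (-6, -4, -8)ᵀ.

Sanity check: (A − (-5)·I) v_1 = (0, 0, 0)ᵀ = 0. ✓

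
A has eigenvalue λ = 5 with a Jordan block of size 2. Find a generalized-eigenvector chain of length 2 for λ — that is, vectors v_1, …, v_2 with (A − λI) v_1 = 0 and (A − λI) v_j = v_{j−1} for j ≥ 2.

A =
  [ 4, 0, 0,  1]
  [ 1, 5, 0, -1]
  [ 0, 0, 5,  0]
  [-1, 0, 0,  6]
A Jordan chain for λ = 5 of length 2:
v_1 = (-1, 1, 0, -1)ᵀ
v_2 = (1, 0, 0, 0)ᵀ

Let N = A − (5)·I. We want v_2 with N^2 v_2 = 0 but N^1 v_2 ≠ 0; then v_{j-1} := N · v_j for j = 2, …, 2.

Pick v_2 = (1, 0, 0, 0)ᵀ.
Then v_1 = N · v_2 = (-1, 1, 0, -1)ᵀ.

Sanity check: (A − (5)·I) v_1 = (0, 0, 0, 0)ᵀ = 0. ✓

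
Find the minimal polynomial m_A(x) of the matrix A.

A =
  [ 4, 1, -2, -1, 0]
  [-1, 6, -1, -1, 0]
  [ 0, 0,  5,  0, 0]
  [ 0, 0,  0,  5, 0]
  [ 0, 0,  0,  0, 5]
x^3 - 15*x^2 + 75*x - 125

The characteristic polynomial is χ_A(x) = (x - 5)^5, so the eigenvalues are known. The minimal polynomial is
  m_A(x) = Π_λ (x − λ)^{k_λ}
where k_λ is the size of the *largest* Jordan block for λ (equivalently, the smallest k with (A − λI)^k v = 0 for every generalised eigenvector v of λ).

  λ = 5: largest Jordan block has size 3, contributing (x − 5)^3

So m_A(x) = (x - 5)^3 = x^3 - 15*x^2 + 75*x - 125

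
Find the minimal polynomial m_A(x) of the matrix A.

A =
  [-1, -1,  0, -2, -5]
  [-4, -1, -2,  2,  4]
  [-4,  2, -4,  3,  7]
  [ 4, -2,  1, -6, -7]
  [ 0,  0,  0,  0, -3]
x^2 + 6*x + 9

The characteristic polynomial is χ_A(x) = (x + 3)^5, so the eigenvalues are known. The minimal polynomial is
  m_A(x) = Π_λ (x − λ)^{k_λ}
where k_λ is the size of the *largest* Jordan block for λ (equivalently, the smallest k with (A − λI)^k v = 0 for every generalised eigenvector v of λ).

  λ = -3: largest Jordan block has size 2, contributing (x + 3)^2

So m_A(x) = (x + 3)^2 = x^2 + 6*x + 9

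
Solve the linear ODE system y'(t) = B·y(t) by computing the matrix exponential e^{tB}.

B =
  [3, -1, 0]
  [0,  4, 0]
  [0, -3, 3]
e^{tB} =
  [exp(3*t), -exp(4*t) + exp(3*t), 0]
  [0, exp(4*t), 0]
  [0, -3*exp(4*t) + 3*exp(3*t), exp(3*t)]

Strategy: write B = P · J · P⁻¹ where J is a Jordan canonical form, so e^{tB} = P · e^{tJ} · P⁻¹, and e^{tJ} can be computed block-by-block.

B has Jordan form
J =
  [3, 0, 0]
  [0, 3, 0]
  [0, 0, 4]
(up to reordering of blocks).

Per-block formulas:
  For a 1×1 block at λ = 3: exp(t · [3]) = [e^(3t)].
  For a 1×1 block at λ = 4: exp(t · [4]) = [e^(4t)].

After assembling e^{tJ} and conjugating by P, we get:

e^{tB} =
  [exp(3*t), -exp(4*t) + exp(3*t), 0]
  [0, exp(4*t), 0]
  [0, -3*exp(4*t) + 3*exp(3*t), exp(3*t)]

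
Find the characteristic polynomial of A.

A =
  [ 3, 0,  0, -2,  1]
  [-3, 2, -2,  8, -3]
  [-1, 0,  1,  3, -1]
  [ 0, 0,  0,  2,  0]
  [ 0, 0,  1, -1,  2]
x^5 - 10*x^4 + 40*x^3 - 80*x^2 + 80*x - 32

Expanding det(x·I − A) (e.g. by cofactor expansion or by noting that A is similar to its Jordan form J, which has the same characteristic polynomial as A) gives
  χ_A(x) = x^5 - 10*x^4 + 40*x^3 - 80*x^2 + 80*x - 32
which factors as (x - 2)^5. The eigenvalues (with algebraic multiplicities) are λ = 2 with multiplicity 5.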